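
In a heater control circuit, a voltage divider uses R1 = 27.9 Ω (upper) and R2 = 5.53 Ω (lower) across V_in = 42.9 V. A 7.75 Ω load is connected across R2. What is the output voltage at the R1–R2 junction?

First combine the lower leg with the load: R2 ‖ R_L = 3.227 Ω.
Now apply the divider: V_out = 42.9 × 0.1037 = 4.448 V.
(Unloaded it would be 7.10 V; the load pulls it down.)

V_out ≈ 4.45 V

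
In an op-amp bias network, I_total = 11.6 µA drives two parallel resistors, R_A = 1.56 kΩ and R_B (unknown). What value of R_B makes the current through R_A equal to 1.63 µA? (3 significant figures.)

Two-branch current divider: I_A = I_total · R_B/(R_A + R_B).
1.63/11.6 = R_B/(R_A + R_B) → R_B = R_A · (0.1405)/(1 − 0.1405) = 1.56 × 0.1635 = 0.2550 kΩ.

R_B ≈ 0.255 kΩ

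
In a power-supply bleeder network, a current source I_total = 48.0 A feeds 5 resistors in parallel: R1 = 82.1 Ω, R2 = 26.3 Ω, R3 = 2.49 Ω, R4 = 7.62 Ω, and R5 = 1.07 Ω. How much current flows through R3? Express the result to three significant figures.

I ≈ 12.7 A

ΣG = 1/82.1 + 1/26.3 + 1/2.49 + 1/7.62 + 1/1.07 = 1.518.
By the current-divider rule, I = I_total · G_k/ΣG = 48.0 × 0.2646 = 12.70 A.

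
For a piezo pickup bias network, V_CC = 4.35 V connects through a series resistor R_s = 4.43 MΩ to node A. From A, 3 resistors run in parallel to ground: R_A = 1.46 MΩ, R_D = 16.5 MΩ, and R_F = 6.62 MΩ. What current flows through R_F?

Combine the parallel branches: R_p = (1/1.46 + 1/16.5 + 1/6.62)⁻¹ = 1.115 MΩ.
Node voltage V_A = V_CC · R_p/(R_s + R_p) = 4.35 × 0.2011 = 0.8749 V.
I(R_F) = V_A / R_F = 0.8749/6.62 = 0.1322 µA.
(Check via current divider: I_total = 0.7844 µA; share G_k/ΣG = 0.1685 → same result.)

I ≈ 0.132 µA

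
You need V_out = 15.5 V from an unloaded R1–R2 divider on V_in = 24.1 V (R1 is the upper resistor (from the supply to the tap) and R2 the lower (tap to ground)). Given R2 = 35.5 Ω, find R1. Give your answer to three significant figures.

R1 ≈ 19.7 Ω

The divider ratio is R2/(R1+R2) = 15.5/24.1 = 0.6432.
So R1 = R2 · (V_in/V_out − 1) = 35.5 × (24.1/15.5 − 1) = 35.5 × 0.5548 = 19.70 Ω.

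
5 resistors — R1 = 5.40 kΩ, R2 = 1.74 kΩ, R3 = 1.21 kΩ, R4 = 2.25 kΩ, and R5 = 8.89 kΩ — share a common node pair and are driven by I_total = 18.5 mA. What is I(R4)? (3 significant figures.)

I ≈ 3.84 mA

ΣG = 1/5.40 + 1/1.74 + 1/1.21 + 1/2.25 + 1/8.89 = 2.143.
R4 takes the fraction G_k/ΣG = 0.4444/2.143 = 0.2074, so I = 18.5 × 0.2074 = 3.836 mA.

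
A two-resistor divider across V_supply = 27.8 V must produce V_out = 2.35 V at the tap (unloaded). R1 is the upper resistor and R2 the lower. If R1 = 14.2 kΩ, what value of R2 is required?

R2 ≈ 1.31 kΩ

Required fraction k = V_out/V_supply = 0.08453.
Rearranging, R2 = R1·k/(1−k) = 14.2 × 0.09234 = 1.311 kΩ.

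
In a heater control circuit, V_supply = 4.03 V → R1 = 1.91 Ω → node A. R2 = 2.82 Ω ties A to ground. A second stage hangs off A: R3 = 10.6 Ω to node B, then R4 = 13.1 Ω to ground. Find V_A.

V_A ≈ 2.29 V

Node A sees R2 in parallel with the series input of stage 2, R3 + R4 = 23.70 Ω.
R2 ‖ (R3+R4) = 2.520 Ω.
V_A = 4.03 × 2.520/(1.91 + 2.520) = 2.293 V.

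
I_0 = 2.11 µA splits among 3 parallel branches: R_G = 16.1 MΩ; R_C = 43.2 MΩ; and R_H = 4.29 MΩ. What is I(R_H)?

I ≈ 1.54 µA

Conductances: ΣG = 1/16.1 + 1/43.2 + 1/4.29 = 0.3184 (1/MΩ).
By the current-divider rule, I = I_0 · G_k/ΣG = 2.11 × 0.7322 = 1.545 µA.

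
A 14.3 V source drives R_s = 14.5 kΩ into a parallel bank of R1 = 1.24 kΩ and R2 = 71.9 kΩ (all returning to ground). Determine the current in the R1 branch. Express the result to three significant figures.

I ≈ 0.894 mA

Equivalent of the parallel group: R_p = 1.219 kΩ.
Node voltage V_A = V_CC · R_p/(R_s + R_p) = 14.3 × 0.07755 = 1.109 V.
I(R1) = V_A / R1 = 1.109/1.24 = 0.8943 mA.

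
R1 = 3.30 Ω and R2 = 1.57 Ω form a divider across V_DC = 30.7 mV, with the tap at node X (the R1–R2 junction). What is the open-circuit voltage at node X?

V_th ≈ 9.90 mV

Open-circuit (no load on X): V_th = V_DC · R2/(R1 + R2) = 30.7 × 1.57/(3.300 + 1.57) = 9.897 mV.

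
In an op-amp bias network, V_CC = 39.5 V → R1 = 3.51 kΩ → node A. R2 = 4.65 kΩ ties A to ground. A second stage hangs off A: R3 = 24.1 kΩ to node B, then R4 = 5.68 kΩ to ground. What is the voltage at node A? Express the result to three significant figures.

Looking into the second stage from A: R3 + R4 = 29.78 kΩ appears in parallel with R2.
R2 ‖ (R3+R4) = 4.022 kΩ.
So V_A = 39.5 × 0.5340 = 21.09 V.

V_A ≈ 21.1 V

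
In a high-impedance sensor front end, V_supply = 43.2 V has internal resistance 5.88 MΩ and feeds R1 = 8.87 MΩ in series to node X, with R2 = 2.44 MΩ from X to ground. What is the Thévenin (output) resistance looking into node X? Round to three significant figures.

R_th ≈ 2.09 MΩ

R1' = 5.88 + 8.87 = 14.75 MΩ (source resistance + R1).
Looking into X with the source shorted: R_th = R1'·R2/(R1'+R2) = 14.75 × 2.44/17.19 = 2.094 MΩ.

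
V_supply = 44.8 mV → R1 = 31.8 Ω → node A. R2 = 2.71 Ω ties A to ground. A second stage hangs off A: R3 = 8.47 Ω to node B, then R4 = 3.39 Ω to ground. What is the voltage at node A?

V_A ≈ 2.91 mV

Looking into the second stage from A: R3 + R4 = 11.86 Ω appears in parallel with R2.
Effective lower resistance at A: R2 ‖ 11.86 = 2.206 Ω.
So V_A = 44.8 × 0.06487 = 2.906 mV.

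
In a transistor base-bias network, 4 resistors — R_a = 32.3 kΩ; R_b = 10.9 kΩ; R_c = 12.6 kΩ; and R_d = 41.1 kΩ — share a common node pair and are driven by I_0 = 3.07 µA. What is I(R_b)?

Conductances: ΣG = 1/32.3 + 1/10.9 + 1/12.6 + 1/41.1 = 0.2264 (1/kΩ).
By the current-divider rule, I = I_0 · G_k/ΣG = 3.07 × 0.4052 = 1.244 µA.

I ≈ 1.24 µA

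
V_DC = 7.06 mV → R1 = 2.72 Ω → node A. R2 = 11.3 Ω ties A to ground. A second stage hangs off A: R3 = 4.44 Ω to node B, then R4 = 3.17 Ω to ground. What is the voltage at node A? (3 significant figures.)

Looking into the second stage from A: R3 + R4 = 7.610 Ω appears in parallel with R2.
Effective lower resistance at A: R2 ‖ 7.610 = 4.547 Ω.
So V_A = 7.06 × 0.6257 = 4.418 mV.

V_A ≈ 4.42 mV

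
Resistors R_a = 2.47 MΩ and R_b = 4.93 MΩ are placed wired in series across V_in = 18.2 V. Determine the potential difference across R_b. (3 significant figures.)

V ≈ 12.1 V

Total series resistance ΣR = 2.47 + 4.93 = 7.400 MΩ.
By the voltage-divider rule, V = 18.2 × 4.930/7.400 = 12.13 V.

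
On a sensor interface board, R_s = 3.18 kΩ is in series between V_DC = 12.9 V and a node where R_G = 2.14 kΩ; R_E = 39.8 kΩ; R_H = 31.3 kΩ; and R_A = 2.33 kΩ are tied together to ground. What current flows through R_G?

I ≈ 1.49 mA

Equivalent of the parallel group: R_p = 1.049 kΩ.
Node voltage V_A = V_DC · R_p/(R_s + R_p) = 12.9 × 0.2480 = 3.199 V.
Branch current I = V_A/R_G = 3.199/2.14 = 1.495 mA.
(Check via current divider: I_total = 3.051 mA; share G_k/ΣG = 0.4901 → same result.)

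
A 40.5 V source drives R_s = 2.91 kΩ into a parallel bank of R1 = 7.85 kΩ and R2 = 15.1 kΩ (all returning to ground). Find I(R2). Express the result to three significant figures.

Parallel bank: R_p = 1/(1/7.85 + 1/15.1) = 5.165 kΩ.
Node voltage V_A = V_CC · R_p/(R_s + R_p) = 40.5 × 0.6396 = 25.90 V.
I(R2) = V_A / R2 = 25.90/15.1 = 1.716 mA.
(Check via current divider: I_total = 5.016 mA; share G_k/ΣG = 0.3420 → same result.)

I ≈ 1.72 mA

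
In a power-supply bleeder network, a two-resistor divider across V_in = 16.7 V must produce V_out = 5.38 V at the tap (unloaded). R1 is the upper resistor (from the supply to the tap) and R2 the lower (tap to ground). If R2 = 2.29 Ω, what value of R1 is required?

The divider ratio is R2/(R1+R2) = 5.38/16.7 = 0.3222.
So R1 = R2 · (V_in/V_out − 1) = 2.29 × (16.7/5.38 − 1) = 2.29 × 2.104 = 4.818 Ω.

R1 ≈ 4.82 Ω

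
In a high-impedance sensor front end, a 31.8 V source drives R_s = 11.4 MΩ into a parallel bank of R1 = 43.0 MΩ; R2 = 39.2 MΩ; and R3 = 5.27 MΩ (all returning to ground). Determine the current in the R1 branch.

I ≈ 0.199 µA

Combine the parallel branches: R_p = (1/43.0 + 1/39.2 + 1/5.27)⁻¹ = 4.193 MΩ.
Node voltage V_A = V_CC · R_p/(R_s + R_p) = 31.8 × 0.2689 = 8.550 V.
I(R1) = V_A / R1 = 8.550/43.0 = 0.1988 µA.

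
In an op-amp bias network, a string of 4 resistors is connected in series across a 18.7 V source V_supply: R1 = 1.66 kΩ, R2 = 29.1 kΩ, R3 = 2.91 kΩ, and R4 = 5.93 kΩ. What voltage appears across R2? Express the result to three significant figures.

ΣR = 1.66 + 29.1 + 2.91 + 5.93 = 39.60 kΩ.
By the voltage-divider rule, V = 18.7 × 29.10/39.60 = 13.74 V.

V ≈ 13.7 V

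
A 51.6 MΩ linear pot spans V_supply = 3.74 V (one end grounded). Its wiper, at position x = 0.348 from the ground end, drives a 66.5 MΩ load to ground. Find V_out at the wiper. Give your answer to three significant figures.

Lower segment x·R_p = 17.96 MΩ; upper segment (1−x)·R_p = 33.64 MΩ.
Lower segment in parallel with the load: 17.96 ‖ 66.5 = 14.14 MΩ.
Then V_out = V_supply · 14.14/(33.64 + 14.14) = 1.107 V.

V_out ≈ 1.11 V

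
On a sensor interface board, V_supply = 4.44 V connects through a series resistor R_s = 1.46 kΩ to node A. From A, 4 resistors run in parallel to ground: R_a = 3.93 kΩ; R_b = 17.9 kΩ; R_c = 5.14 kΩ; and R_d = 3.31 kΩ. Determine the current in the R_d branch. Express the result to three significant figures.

Combine the parallel branches: R_p = (1/3.93 + 1/17.9 + 1/5.14 + 1/3.31)⁻¹ = 1.239 kΩ.
Node voltage V_A = V_supply · R_p/(R_s + R_p) = 4.44 × 0.4591 = 2.038 V.
I(R_d) = V_A / R_d = 2.038/3.31 = 0.6158 mA.
(Check via current divider: I_total = 1.645 mA; share G_k/ΣG = 0.3744 → same result.)

I ≈ 0.616 mA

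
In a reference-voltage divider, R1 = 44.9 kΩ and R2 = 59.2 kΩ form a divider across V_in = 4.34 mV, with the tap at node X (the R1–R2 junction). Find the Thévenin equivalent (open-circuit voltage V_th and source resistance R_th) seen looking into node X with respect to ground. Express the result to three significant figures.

V_th ≈ 2.47 mV, R_th ≈ 25.5 kΩ

With X open, the divider is unloaded: V_th = 4.34 × 59.2/104.1 = 2.468 mV.
Looking into X with the source shorted: R_th = R1·R2/(R1+R2) = 44.90 × 59.2/104.1 = 25.53 kΩ.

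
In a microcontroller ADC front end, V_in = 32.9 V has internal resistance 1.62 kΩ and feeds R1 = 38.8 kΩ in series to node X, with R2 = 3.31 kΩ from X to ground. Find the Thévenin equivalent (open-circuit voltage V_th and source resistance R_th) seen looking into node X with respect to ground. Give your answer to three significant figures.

V_th ≈ 2.49 V, R_th ≈ 3.06 kΩ

R1' = 1.62 + 38.8 = 40.42 kΩ (source resistance + R1).
With X open, the divider is unloaded: V_th = 32.9 × 3.31/43.73 = 2.490 V.
Zeroing V_in shorts the top of R1' to ground, so R_th = R1' ‖ R2 = 3.059 kΩ.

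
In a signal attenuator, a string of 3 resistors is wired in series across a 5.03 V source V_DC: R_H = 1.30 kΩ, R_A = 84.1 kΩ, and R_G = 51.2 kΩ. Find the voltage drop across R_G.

Series total: ΣR = 1.30 + 84.1 + 51.2 = 136.6 kΩ.
V = V_DC · R/ΣR = 5.03 × 0.3748 = 1.885 V.

V ≈ 1.89 V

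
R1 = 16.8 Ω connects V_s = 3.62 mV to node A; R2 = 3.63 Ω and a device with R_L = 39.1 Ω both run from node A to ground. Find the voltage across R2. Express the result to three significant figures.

V_out ≈ 0.598 mV

The load sits in parallel with R2, giving an effective lower resistance R2' = R2·R_L/(R2+R_L) = 3.322 Ω.
Then V_out = V_s · R2'/(R1 + R2') = 3.62 × 3.322/20.12 = 0.5976 mV.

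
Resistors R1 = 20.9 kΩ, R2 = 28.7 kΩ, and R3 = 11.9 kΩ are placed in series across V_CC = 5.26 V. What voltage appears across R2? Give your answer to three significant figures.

V ≈ 2.45 V

Total series resistance ΣR = 20.9 + 28.7 + 11.9 = 61.50 kΩ.
Voltage divider: V = V_CC · (28.70 / 61.50) = 5.26 × 0.4667 = 2.455 V.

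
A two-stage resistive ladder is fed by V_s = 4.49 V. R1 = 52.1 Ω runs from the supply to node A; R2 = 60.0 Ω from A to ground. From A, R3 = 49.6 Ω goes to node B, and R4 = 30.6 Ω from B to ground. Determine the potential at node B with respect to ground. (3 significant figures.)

Looking into the second stage from A: R3 + R4 = 80.20 Ω appears in parallel with R2.
R2 ‖ (R3+R4) = 34.32 Ω.
So V_A = 4.49 × 0.3971 = 1.783 V.
Then the unloaded second divider: V_B = V_A × R4/(R3+R4) = 1.783 × 0.3815 = 0.6804 V.

V_B ≈ 0.680 V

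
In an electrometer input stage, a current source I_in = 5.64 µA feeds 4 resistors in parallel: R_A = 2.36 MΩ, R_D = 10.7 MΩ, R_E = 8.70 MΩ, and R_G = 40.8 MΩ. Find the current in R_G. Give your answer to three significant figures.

Conductances: ΣG = 1/2.36 + 1/10.7 + 1/8.70 + 1/40.8 = 0.6566 (1/MΩ).
Current divider: I(R_G) = I_in · G_k/ΣG = 5.64 × (0.02451/0.6566) = 5.64 × 0.03733 = 0.2105 µA.

I ≈ 0.211 µA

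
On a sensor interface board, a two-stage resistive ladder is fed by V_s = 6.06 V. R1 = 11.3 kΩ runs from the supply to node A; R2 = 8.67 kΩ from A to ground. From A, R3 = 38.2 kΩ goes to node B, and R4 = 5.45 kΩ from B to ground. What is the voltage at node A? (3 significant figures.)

V_A ≈ 2.37 V

The second stage (R3 + R4 = 43.65 kΩ) loads node A in parallel with R2.
R2 ‖ (R3+R4) = 7.233 kΩ.
V_A = 6.06 × 7.233/(11.3 + 7.233) = 2.365 V.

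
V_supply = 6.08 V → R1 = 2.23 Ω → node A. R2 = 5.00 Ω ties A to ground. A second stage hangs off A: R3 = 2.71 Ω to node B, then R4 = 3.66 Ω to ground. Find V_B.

V_B ≈ 1.95 V

Looking into the second stage from A: R3 + R4 = 6.370 Ω appears in parallel with R2.
Effective lower resistance at A: R2 ‖ 6.370 = 2.801 Ω.
So V_A = 6.08 × 0.5568 = 3.385 V.
V_B = V_A × 0.5746 = 1.945 V.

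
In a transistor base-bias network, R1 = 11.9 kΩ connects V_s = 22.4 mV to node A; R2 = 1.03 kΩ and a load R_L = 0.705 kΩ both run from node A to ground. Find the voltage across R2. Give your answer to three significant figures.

First combine the lower leg with the load: R2 ‖ R_L = 0.4185 kΩ.
Voltage divider with the loaded lower leg: V_out = 22.4 × 0.4185/(11.9 + 0.4185) = 22.4 × 0.03398 = 0.7611 mV.

V_out ≈ 0.761 mV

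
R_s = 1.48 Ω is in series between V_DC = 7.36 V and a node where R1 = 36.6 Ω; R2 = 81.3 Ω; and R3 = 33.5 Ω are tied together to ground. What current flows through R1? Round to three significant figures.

I ≈ 0.182 A

Combine the parallel branches: R_p = (1/36.6 + 1/81.3 + 1/33.5)⁻¹ = 14.39 Ω.
V_A by voltage divider: V_A = 7.36 × 14.39/(1.48 + 14.39) = 6.674 V.
I(R1) = V_A / R1 = 6.674/36.6 = 0.1823 A.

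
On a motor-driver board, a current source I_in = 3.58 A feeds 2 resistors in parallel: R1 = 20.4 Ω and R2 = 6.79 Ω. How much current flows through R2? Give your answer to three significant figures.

I ≈ 2.69 A

With just two branches, the current splits inversely with resistance.
So I = 3.58 × 20.4/27.19 = 2.686 A.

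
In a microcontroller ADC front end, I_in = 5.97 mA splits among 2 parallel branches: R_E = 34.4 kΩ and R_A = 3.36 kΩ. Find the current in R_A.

For two parallel branches, I_k = I_in · (other R)/(sum of R).
I(R_A) = 5.97 × 34.4/(34.4 + 3.36) = 5.97 × 0.9110 = 5.439 mA.

I ≈ 5.44 mA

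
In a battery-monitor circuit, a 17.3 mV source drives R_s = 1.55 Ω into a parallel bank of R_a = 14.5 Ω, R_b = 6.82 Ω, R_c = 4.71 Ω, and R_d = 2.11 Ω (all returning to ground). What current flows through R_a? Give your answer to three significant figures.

I ≈ 0.498 mA

Parallel bank: R_p = 1/(1/14.5 + 1/6.82 + 1/4.71 + 1/2.11) = 1.109 Ω.
Node voltage V_A = V_supply · R_p/(R_s + R_p) = 17.3 × 0.4170 = 7.215 mV.
I(R_a) = V_A / R_a = 7.215/14.5 = 0.4976 mA.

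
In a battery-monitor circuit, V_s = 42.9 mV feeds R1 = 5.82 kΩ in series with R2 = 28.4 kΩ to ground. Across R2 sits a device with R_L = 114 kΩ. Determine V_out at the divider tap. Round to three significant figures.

V_out ≈ 34.2 mV

R2 ‖ R_L = (28.4 × 114)/(28.4 + 114) = 22.74 kΩ.
Then V_out = V_s · R2'/(R1 + R2') = 42.9 × 22.74/28.56 = 34.16 mV.
(Unloaded it would be 35.6 mV; the load pulls it down.)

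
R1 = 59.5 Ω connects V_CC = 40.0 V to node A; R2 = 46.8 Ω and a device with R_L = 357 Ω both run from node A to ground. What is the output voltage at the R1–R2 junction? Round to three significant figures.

R2 ‖ R_L = (46.8 × 357)/(46.8 + 357) = 41.38 Ω.
Now apply the divider: V_out = 40.0 × 0.4102 = 16.41 V.
(Unloaded it would be 17.6 V; the load pulls it down.)

V_out ≈ 16.4 V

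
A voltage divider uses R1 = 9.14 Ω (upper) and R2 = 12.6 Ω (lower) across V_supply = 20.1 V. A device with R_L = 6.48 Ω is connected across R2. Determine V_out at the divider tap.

V_out ≈ 6.41 V

First combine the lower leg with the load: R2 ‖ R_L = 4.279 Ω.
Voltage divider with the loaded lower leg: V_out = 20.1 × 4.279/(9.14 + 4.279) = 20.1 × 0.3189 = 6.410 V.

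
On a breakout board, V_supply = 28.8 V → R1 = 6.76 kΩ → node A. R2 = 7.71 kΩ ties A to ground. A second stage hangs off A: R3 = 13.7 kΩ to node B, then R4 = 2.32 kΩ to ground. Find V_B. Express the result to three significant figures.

Looking into the second stage from A: R3 + R4 = 16.02 kΩ appears in parallel with R2.
Effective lower resistance at A: R2 ‖ 16.02 = 5.205 kΩ.
V_A = 28.8 × 5.205/(6.76 + 5.205) = 12.53 V.
Then the unloaded second divider: V_B = V_A × R4/(R3+R4) = 12.53 × 0.1448 = 1.814 V.

V_B ≈ 1.81 V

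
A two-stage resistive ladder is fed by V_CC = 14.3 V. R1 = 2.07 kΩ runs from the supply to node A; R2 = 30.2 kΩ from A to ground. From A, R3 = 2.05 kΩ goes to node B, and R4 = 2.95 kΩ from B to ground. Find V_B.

The second stage (R3 + R4 = 5.000 kΩ) loads node A in parallel with R2.
R2 ‖ (R3+R4) = 4.290 kΩ.
So V_A = 14.3 × 0.6745 = 9.646 V.
V_B = V_A × 0.5900 = 5.691 V.

V_B ≈ 5.69 V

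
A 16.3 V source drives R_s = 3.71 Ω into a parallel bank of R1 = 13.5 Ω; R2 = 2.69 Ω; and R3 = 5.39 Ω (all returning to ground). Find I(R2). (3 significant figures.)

Equivalent of the parallel group: R_p = 1.584 Ω.
Node voltage V_A = V_in · R_p/(R_s + R_p) = 16.3 × 0.2992 = 4.877 V.
I(R2) = V_A / R2 = 4.877/2.69 = 1.813 A.

I ≈ 1.81 A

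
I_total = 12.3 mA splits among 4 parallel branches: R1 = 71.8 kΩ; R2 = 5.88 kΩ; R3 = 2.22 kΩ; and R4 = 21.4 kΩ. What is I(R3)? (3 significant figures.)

I ≈ 8.13 mA

Total conductance ΣG = 1/71.8 + 1/5.88 + 1/2.22 + 1/21.4 = 0.6812 (units of 1/kΩ).
Current divider: I(R3) = I_total · G_k/ΣG = 12.3 × (0.4505/0.6812) = 12.3 × 0.6613 = 8.134 mA.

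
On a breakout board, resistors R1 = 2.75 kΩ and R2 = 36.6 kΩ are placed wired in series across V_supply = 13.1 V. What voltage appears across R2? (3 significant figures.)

Series total: ΣR = 2.75 + 36.6 = 39.35 kΩ.
V = V_supply · R/ΣR = 13.1 × 0.9301 = 12.18 V.

V ≈ 12.2 V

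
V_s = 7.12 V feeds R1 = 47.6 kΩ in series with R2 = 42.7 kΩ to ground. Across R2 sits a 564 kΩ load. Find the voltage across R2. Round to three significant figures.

V_out ≈ 3.24 V

First combine the lower leg with the load: R2 ‖ R_L = 39.69 kΩ.
Then V_out = V_s · R2'/(R1 + R2') = 7.12 × 39.69/87.29 = 3.238 V.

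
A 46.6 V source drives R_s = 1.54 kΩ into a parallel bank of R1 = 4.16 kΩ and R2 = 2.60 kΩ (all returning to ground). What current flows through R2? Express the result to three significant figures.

I ≈ 9.13 mA

Equivalent of the parallel group: R_p = 1.600 kΩ.
V_A = 46.6 × 1.600/3.140 = 23.75 V.
Branch current I = V_A/R2 = 23.75/2.60 = 9.133 mA.
(Equivalently: I_total = 14.84 mA, then current-divider fraction G_k/ΣG = 0.6154.)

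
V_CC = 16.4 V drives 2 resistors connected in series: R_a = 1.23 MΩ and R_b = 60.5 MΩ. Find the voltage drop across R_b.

V ≈ 16.1 V

Series total: ΣR = 1.23 + 60.5 = 61.73 MΩ.
Voltage divider: V = V_CC · (60.50 / 61.73) = 16.4 × 0.9801 = 16.07 V.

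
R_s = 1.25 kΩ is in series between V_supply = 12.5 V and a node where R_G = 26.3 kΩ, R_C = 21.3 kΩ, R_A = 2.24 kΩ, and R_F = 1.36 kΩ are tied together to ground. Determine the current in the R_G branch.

I ≈ 0.184 mA

Combine the parallel branches: R_p = (1/26.3 + 1/21.3 + 1/2.24 + 1/1.36)⁻¹ = 0.7895 kΩ.
V_A = 12.5 × 0.7895/2.039 = 4.839 V.
I(R_G) = V_A / R_G = 4.839/26.3 = 0.1840 mA.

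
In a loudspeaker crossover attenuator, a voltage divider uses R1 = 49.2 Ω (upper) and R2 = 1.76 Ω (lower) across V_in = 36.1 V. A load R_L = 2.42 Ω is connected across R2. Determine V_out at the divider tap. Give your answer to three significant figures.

First combine the lower leg with the load: R2 ‖ R_L = 1.019 Ω.
Now apply the divider: V_out = 36.1 × 0.02029 = 0.7325 V.
(Unloaded it would be 1.25 V; the load pulls it down.)

V_out ≈ 0.732 V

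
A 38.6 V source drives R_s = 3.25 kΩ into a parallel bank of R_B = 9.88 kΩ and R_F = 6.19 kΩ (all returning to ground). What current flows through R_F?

Combine the parallel branches: R_p = (1/9.88 + 1/6.19)⁻¹ = 3.806 kΩ.
V_A by voltage divider: V_A = 38.6 × 3.806/(3.25 + 3.806) = 20.82 V.
Branch current I = V_A/R_F = 20.82/6.19 = 3.363 mA.

I ≈ 3.36 mA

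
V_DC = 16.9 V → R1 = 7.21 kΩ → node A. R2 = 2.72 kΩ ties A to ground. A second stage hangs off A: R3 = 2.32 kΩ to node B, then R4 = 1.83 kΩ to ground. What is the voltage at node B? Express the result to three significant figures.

V_B ≈ 1.38 V

The second stage (R3 + R4 = 4.150 kΩ) loads node A in parallel with R2.
R2 ‖ (R3+R4) = 1.643 kΩ.
So V_A = 16.9 × 0.1856 = 3.137 V.
V_B = V_A × 0.4410 = 1.383 V.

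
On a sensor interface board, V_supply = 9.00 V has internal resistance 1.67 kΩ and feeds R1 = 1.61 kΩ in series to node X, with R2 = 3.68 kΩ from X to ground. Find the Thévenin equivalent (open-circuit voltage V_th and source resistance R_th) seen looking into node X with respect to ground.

R1' = 1.67 + 1.61 = 3.280 kΩ (source resistance + R1).
V_th is the unloaded tap voltage: V_supply · R2/(R1'+R2) = 9.00 × 0.5287 = 4.759 V.
Zeroing V_supply shorts the top of R1' to ground, so R_th = R1' ‖ R2 = 1.734 kΩ.

V_th ≈ 4.76 V, R_th ≈ 1.73 kΩ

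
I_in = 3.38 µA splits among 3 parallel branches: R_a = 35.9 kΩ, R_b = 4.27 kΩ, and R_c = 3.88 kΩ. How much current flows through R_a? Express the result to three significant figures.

Conductances: ΣG = 1/35.9 + 1/4.27 + 1/3.88 = 0.5198 (1/kΩ).
Current divider: I(R_a) = I_in · G_k/ΣG = 3.38 × (0.02786/0.5198) = 3.38 × 0.05359 = 0.1811 µA.

I ≈ 0.181 µA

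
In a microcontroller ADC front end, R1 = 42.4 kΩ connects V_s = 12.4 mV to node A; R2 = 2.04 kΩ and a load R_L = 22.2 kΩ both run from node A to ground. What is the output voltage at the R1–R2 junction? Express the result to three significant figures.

First combine the lower leg with the load: R2 ‖ R_L = 1.868 kΩ.
Now apply the divider: V_out = 12.4 × 0.04220 = 0.5233 mV.

V_out ≈ 0.523 mV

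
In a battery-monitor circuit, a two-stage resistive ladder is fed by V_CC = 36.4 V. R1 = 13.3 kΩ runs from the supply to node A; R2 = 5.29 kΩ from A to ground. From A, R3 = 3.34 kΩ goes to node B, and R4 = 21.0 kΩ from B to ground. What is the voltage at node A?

V_A ≈ 8.96 V

Looking into the second stage from A: R3 + R4 = 24.34 kΩ appears in parallel with R2.
Effective lower resistance at A: R2 ‖ 24.34 = 4.346 kΩ.
So V_A = 36.4 × 0.2463 = 8.964 V.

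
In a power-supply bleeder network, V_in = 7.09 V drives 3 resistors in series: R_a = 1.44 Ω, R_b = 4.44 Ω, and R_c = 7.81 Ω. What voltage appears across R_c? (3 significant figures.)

ΣR = 1.44 + 4.44 + 7.81 = 13.69 Ω.
By the voltage-divider rule, V = 7.09 × 7.810/13.69 = 4.045 V.

V ≈ 4.04 V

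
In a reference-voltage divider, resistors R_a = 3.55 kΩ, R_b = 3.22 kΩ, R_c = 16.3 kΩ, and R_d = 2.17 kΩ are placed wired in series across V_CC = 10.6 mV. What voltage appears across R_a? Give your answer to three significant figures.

V ≈ 1.49 mV

ΣR = 3.55 + 3.22 + 16.3 + 2.17 = 25.24 kΩ.
Voltage divider: V = V_CC · (3.550 / 25.24) = 10.6 × 0.1406 = 1.491 mV.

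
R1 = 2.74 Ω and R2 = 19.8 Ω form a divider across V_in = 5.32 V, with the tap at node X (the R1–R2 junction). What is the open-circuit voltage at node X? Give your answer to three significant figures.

V_th is the unloaded tap voltage: V_in · R2/(R1+R2) = 5.32 × 0.8784 = 4.673 V.

V_th ≈ 4.67 V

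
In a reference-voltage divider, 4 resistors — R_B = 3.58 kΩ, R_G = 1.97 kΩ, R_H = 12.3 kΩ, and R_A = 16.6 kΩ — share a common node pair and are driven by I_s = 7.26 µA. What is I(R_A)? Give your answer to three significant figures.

Conductances: ΣG = 1/3.58 + 1/1.97 + 1/12.3 + 1/16.6 = 0.9285 (1/kΩ).
Current divider: I(R_A) = I_s · G_k/ΣG = 7.26 × (0.06024/0.9285) = 7.26 × 0.06488 = 0.4710 µA.

I ≈ 0.471 µA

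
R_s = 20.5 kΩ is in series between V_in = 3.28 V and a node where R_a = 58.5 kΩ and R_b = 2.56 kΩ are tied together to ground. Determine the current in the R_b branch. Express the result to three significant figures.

I ≈ 0.137 mA

Combine the parallel branches: R_p = (1/58.5 + 1/2.56)⁻¹ = 2.453 kΩ.
V_A by voltage divider: V_A = 3.28 × 2.453/(20.5 + 2.453) = 0.3505 V.
Branch current I = V_A/R_b = 0.3505/2.56 = 0.1369 mA.
(Equivalently: I_total = 0.1429 mA, then current-divider fraction G_k/ΣG = 0.9581.)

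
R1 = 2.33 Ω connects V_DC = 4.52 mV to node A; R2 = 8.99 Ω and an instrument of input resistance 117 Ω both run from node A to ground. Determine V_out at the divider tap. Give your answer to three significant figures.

R2 ‖ R_L = (8.99 × 117)/(8.99 + 117) = 8.349 Ω.
Voltage divider with the loaded lower leg: V_out = 4.52 × 8.349/(2.33 + 8.349) = 4.52 × 0.7818 = 3.534 mV.
(Unloaded it would be 3.59 mV; the load pulls it down.)

V_out ≈ 3.53 mV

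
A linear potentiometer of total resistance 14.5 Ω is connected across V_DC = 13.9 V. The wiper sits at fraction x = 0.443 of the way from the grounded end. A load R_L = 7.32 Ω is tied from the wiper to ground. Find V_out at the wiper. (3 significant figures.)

The pot divides into 8.076 Ω above the wiper and 6.423 Ω below.
(x·R_p) ‖ R_L = 3.421 Ω.
Then V_out = V_DC · 3.421/(8.076 + 3.421) = 4.136 V.
(Unloaded: V_out = x·V_DC = 6.16 V.)

V_out ≈ 4.14 V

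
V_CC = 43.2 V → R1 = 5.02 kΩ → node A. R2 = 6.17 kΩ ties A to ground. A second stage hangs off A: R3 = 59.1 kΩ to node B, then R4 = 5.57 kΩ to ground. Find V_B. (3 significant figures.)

V_B ≈ 1.97 V

Looking into the second stage from A: R3 + R4 = 64.67 kΩ appears in parallel with R2.
R2 ‖ (R3+R4) = 5.633 kΩ.
V_A = 43.2 × 5.633/(5.02 + 5.633) = 22.84 V.
V_B = V_A × 0.08613 = 1.967 V.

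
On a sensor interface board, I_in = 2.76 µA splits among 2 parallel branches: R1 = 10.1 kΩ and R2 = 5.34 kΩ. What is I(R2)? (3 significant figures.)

For two parallel branches, I_k = I_in · (other R)/(sum of R).
So I = 2.76 × 10.1/15.44 = 1.805 µA.

I ≈ 1.81 µA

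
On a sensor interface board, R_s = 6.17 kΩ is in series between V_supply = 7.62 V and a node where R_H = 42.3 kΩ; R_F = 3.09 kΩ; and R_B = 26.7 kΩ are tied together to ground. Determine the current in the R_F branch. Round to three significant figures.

Combine the parallel branches: R_p = (1/42.3 + 1/3.09 + 1/26.7)⁻¹ = 2.599 kΩ.
V_A = 7.62 × 2.599/8.769 = 2.259 V.
I(R_F) = V_A / R_F = 2.259/3.09 = 0.7310 mA.
(Check via current divider: I_total = 0.8689 mA; share G_k/ΣG = 0.8412 → same result.)

I ≈ 0.731 mA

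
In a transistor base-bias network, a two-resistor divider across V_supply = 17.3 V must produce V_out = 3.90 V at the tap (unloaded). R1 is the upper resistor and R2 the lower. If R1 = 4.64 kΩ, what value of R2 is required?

V_out/V_supply = R2/(R1+R2) = 0.2254.
So R2 = R1 · V_out/(V_supply − V_out) = 4.64 × 3.90/(17.3 − 3.90) = 4.64 × 0.2910 = 1.350 kΩ.

R2 ≈ 1.35 kΩ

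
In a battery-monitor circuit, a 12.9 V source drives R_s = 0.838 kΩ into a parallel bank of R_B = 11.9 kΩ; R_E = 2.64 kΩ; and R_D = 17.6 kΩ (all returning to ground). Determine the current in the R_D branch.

Equivalent of the parallel group: R_p = 1.924 kΩ.
V_A = 12.9 × 1.924/2.762 = 8.987 V.
I(R_D) = V_A / R_D = 8.987/17.6 = 0.5106 mA.

I ≈ 0.511 mA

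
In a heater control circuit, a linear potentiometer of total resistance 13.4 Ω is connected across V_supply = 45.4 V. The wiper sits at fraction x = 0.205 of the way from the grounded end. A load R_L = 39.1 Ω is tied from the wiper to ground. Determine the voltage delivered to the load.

V_out ≈ 8.81 V

The pot divides into 10.65 Ω above the wiper and 2.747 Ω below.
(x·R_p) ‖ R_L = 2.567 Ω.
Then V_out = V_supply · 2.567/(10.65 + 2.567) = 8.815 V.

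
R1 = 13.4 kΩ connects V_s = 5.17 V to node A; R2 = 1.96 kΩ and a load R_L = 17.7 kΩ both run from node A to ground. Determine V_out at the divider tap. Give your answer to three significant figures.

V_out ≈ 0.602 V

First combine the lower leg with the load: R2 ‖ R_L = 1.765 kΩ.
Voltage divider with the loaded lower leg: V_out = 5.17 × 1.765/(13.4 + 1.765) = 5.17 × 0.1164 = 0.6016 V.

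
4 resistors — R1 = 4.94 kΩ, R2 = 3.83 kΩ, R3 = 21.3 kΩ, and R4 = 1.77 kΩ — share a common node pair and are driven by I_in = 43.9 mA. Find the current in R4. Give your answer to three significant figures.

Conductances: ΣG = 1/4.94 + 1/3.83 + 1/21.3 + 1/1.77 = 1.075 (1/kΩ).
Current divider: I(R4) = I_in · G_k/ΣG = 43.9 × (0.5650/1.075) = 43.9 × 0.5253 = 23.06 mA.

I ≈ 23.1 mA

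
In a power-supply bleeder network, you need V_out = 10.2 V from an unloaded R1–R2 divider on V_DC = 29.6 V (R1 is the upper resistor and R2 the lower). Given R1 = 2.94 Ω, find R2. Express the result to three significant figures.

R2 ≈ 1.55 Ω

V_out/V_DC = R2/(R1+R2) = 0.3446.
Rearranging, R2 = R1·k/(1−k) = 2.94 × 0.5258 = 1.546 Ω.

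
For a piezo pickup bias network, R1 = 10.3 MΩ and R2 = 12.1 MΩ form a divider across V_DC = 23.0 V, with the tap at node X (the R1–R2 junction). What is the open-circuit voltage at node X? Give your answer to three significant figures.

Open-circuit (no load on X): V_th = V_DC · R2/(R1 + R2) = 23.0 × 12.1/(10.30 + 12.1) = 12.42 V.

V_th ≈ 12.4 V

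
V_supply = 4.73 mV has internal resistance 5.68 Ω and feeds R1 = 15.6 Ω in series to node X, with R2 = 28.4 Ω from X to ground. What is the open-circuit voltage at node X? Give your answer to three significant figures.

V_th ≈ 2.70 mV

R1' = 5.68 + 15.6 = 21.28 Ω (source resistance + R1).
V_th is the unloaded tap voltage: V_supply · R2/(R1'+R2) = 4.73 × 0.5717 = 2.704 mV.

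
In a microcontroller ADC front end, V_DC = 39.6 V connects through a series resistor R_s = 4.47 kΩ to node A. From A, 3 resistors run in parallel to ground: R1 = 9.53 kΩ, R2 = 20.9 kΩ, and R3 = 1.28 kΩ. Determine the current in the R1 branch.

Parallel bank: R_p = 1/(1/9.53 + 1/20.9 + 1/1.28) = 1.071 kΩ.
V_A = 39.6 × 1.071/5.541 = 7.652 V.
Branch current I = V_A/R1 = 7.652/9.53 = 0.8029 mA.

I ≈ 0.803 mA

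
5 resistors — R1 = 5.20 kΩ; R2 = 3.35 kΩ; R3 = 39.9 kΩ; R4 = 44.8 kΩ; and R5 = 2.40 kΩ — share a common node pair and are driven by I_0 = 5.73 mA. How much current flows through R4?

I ≈ 0.134 mA

Conductances: ΣG = 1/5.20 + 1/3.35 + 1/39.9 + 1/44.8 + 1/2.40 = 0.9549 (1/kΩ).
R4 takes the fraction G_k/ΣG = 0.02232/0.9549 = 0.02338, so I = 5.73 × 0.02338 = 0.1339 mA.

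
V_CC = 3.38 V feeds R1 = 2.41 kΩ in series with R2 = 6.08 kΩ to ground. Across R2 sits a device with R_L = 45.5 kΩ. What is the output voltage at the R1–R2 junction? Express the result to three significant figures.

V_out ≈ 2.33 V

First combine the lower leg with the load: R2 ‖ R_L = 5.363 kΩ.
Now apply the divider: V_out = 3.38 × 0.6900 = 2.332 V.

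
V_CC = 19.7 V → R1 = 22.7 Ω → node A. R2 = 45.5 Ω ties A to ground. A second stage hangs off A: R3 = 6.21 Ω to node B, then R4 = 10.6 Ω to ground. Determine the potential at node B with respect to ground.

Looking into the second stage from A: R3 + R4 = 16.81 Ω appears in parallel with R2.
R2 ‖ (R3+R4) = 12.27 Ω.
First divider: V_A = V_CC · 12.27/(22.7 + 12.27) = 6.914 V.
V_B = V_A × 0.6306 = 4.360 V.

V_B ≈ 4.36 V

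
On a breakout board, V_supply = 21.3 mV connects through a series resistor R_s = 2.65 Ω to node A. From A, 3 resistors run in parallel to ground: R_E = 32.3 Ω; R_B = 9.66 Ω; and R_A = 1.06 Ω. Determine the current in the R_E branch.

Combine the parallel branches: R_p = (1/32.3 + 1/9.66 + 1/1.06)⁻¹ = 0.9278 Ω.
V_A = 21.3 × 0.9278/3.578 = 5.523 mV.
I(R_E) = V_A / R_E = 5.523/32.3 = 0.1710 mA.
(Check via current divider: I_total = 5.953 mA; share G_k/ΣG = 0.02872 → same result.)

I ≈ 0.171 mA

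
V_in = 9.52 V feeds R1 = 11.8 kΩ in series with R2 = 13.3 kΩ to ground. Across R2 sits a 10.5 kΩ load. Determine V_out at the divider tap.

R2 ‖ R_L = (13.3 × 10.5)/(13.3 + 10.5) = 5.868 kΩ.
Now apply the divider: V_out = 9.52 × 0.3321 = 3.162 V.

V_out ≈ 3.16 V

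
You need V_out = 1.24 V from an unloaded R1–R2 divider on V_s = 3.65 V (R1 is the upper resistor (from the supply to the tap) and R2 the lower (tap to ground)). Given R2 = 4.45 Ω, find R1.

Required fraction k = V_out/V_s = 0.3397.
So R1 = R2 · (V_s/V_out − 1) = 4.45 × (3.65/1.24 − 1) = 4.45 × 1.944 = 8.649 Ω.

R1 ≈ 8.65 Ω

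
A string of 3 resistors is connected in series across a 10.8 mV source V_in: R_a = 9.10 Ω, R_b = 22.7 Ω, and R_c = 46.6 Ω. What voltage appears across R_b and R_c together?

V ≈ 9.55 mV

ΣR = 9.10 + 22.7 + 46.6 = 78.40 Ω.
R_{R_b..R_c} = 22.7 + 46.6 = 69.30 Ω.
By the voltage-divider rule, V = 10.8 × 69.30/78.40 = 9.546 mV.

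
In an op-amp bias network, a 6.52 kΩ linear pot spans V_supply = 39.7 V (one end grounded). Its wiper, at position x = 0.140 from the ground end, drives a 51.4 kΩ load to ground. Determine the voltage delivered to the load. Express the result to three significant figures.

V_out ≈ 5.47 V

Lower segment x·R_p = 0.9128 kΩ; upper segment (1−x)·R_p = 5.607 kΩ.
Lower segment in parallel with the load: 0.9128 ‖ 51.4 = 0.8969 kΩ.
V_out = 39.7 × 0.8969/(5.607 + 0.8969) = 5.474 V.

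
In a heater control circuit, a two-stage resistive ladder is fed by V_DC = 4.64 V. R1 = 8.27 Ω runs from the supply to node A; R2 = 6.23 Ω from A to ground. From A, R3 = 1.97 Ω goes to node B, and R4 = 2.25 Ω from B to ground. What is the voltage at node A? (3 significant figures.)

V_A ≈ 1.08 V

Node A sees R2 in parallel with the series input of stage 2, R3 + R4 = 4.220 Ω.
R2 ‖ (R3+R4) = 2.516 Ω.
V_A = 4.64 × 2.516/(8.27 + 2.516) = 1.082 V.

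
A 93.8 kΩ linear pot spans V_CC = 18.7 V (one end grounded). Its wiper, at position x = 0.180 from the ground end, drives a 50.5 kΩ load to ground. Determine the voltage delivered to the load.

The pot divides into 76.92 kΩ above the wiper and 16.88 kΩ below.
Lower segment in parallel with the load: 16.88 ‖ 50.5 = 12.65 kΩ.
Then V_out = V_CC · 12.65/(76.92 + 12.65) = 2.642 V.

V_out ≈ 2.64 V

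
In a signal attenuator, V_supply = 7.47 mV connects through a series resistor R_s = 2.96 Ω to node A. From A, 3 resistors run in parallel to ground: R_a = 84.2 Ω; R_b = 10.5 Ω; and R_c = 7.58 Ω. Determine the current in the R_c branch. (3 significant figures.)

I ≈ 0.577 mA

Parallel bank: R_p = 1/(1/84.2 + 1/10.5 + 1/7.58) = 4.183 Ω.
V_A = 7.47 × 4.183/7.143 = 4.375 mV.
I(R_c) = V_A / R_c = 4.375/7.58 = 0.5771 mA.
(Check via current divider: I_total = 1.046 mA; share G_k/ΣG = 0.5519 → same result.)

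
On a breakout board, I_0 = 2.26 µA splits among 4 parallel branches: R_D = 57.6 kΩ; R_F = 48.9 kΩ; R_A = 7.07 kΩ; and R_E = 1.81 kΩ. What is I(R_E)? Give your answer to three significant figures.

Conductances: ΣG = 1/57.6 + 1/48.9 + 1/7.07 + 1/1.81 = 0.7317 (1/kΩ).
Current divider: I(R_E) = I_0 · G_k/ΣG = 2.26 × (0.5525/0.7317) = 2.26 × 0.7550 = 1.706 µA.

I ≈ 1.71 µA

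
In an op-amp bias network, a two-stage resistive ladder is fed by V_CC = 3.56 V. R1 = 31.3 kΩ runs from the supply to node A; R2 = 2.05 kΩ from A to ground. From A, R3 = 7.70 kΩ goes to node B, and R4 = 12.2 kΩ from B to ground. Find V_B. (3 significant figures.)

V_B ≈ 0.122 V

Node A sees R2 in parallel with the series input of stage 2, R3 + R4 = 19.90 kΩ.
R2 ‖ (R3+R4) = 1.859 kΩ.
V_A = 3.56 × 1.859/(31.3 + 1.859) = 0.1995 V.
V_B = V_A × 0.6131 = 0.1223 V.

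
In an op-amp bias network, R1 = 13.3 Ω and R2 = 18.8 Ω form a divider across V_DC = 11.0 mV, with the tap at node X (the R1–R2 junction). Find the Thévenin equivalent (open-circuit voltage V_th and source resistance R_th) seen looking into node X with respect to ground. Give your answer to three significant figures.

V_th ≈ 6.44 mV, R_th ≈ 7.79 Ω

Open-circuit (no load on X): V_th = V_DC · R2/(R1 + R2) = 11.0 × 18.8/(13.30 + 18.8) = 6.442 mV.
Looking into X with the source shorted: R_th = R1·R2/(R1+R2) = 13.30 × 18.8/32.10 = 7.789 Ω.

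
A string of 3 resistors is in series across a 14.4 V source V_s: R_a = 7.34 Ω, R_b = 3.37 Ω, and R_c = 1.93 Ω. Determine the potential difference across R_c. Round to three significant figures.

V ≈ 2.20 V

ΣR = 7.34 + 3.37 + 1.93 = 12.64 Ω.
Voltage divider: V = V_s · (1.930 / 12.64) = 14.4 × 0.1527 = 2.199 V.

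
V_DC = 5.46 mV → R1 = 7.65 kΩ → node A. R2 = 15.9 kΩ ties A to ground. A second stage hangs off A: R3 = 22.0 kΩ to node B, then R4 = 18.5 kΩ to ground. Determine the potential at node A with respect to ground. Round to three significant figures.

Looking into the second stage from A: R3 + R4 = 40.50 kΩ appears in parallel with R2.
R2 ‖ (R3+R4) = 11.42 kΩ.
V_A = 5.46 × 11.42/(7.65 + 11.42) = 3.269 mV.

V_A ≈ 3.27 mV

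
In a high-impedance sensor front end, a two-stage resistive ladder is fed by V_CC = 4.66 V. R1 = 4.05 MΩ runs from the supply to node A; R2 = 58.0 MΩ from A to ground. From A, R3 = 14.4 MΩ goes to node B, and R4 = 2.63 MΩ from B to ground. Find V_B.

The second stage (R3 + R4 = 17.03 MΩ) loads node A in parallel with R2.
Effective lower resistance at A: R2 ‖ 17.03 = 13.16 MΩ.
V_A = 4.66 × 13.16/(4.05 + 13.16) = 3.564 V.
V_B = V_A × 0.1544 = 0.5503 V.

V_B ≈ 0.550 V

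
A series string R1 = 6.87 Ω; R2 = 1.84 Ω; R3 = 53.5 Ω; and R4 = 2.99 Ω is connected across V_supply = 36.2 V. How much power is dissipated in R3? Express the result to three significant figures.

The common current is I = 36.2/65.20 = 0.5552 A.
V(R3) = I·R = 29.70 V; P = V·I = 29.70 × 0.5552 = 16.49 W.

P ≈ 16.5 W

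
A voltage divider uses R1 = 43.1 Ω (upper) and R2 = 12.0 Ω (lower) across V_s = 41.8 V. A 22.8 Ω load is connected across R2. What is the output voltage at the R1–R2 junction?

V_out ≈ 6.45 V

R2 ‖ R_L = (12.0 × 22.8)/(12.0 + 22.8) = 7.862 Ω.
Then V_out = V_s · R2'/(R1 + R2') = 41.8 × 7.862/50.96 = 6.449 V.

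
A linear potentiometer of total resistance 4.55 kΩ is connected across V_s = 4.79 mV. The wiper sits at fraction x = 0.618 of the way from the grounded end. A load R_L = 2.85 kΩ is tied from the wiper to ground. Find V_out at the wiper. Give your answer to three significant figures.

V_out ≈ 2.15 mV

The pot divides into 1.738 kΩ above the wiper and 2.812 kΩ below.
(x·R_p) ‖ R_L = 1.415 kΩ.
Then V_out = V_s · 1.415/(1.738 + 1.415) = 2.150 mV.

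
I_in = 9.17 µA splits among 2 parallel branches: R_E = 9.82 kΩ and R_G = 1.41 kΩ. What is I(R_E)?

I ≈ 1.15 µA

With just two branches, the current splits inversely with resistance.
So I = 9.17 × 1.41/11.23 = 1.151 µA.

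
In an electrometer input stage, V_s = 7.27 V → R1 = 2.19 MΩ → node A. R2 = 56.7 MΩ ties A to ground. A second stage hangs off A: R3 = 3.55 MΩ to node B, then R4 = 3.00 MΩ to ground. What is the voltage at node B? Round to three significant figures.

Node A sees R2 in parallel with the series input of stage 2, R3 + R4 = 6.550 MΩ.
R2 ‖ (R3+R4) = 5.872 MΩ.
First divider: V_A = V_s · 5.872/(2.19 + 5.872) = 5.295 V.
Stage 2 is unloaded, so V_B = V_A · R4/(R3+R4) = 5.295 × 3.00/6.550 = 2.425 V.

V_B ≈ 2.43 V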